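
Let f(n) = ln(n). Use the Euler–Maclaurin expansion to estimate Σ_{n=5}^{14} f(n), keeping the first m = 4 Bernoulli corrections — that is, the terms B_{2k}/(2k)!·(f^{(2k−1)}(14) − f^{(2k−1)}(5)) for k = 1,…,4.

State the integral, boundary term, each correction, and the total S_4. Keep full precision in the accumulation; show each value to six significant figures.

Integral: ∫_5^14 ln(x) dx = 19.8996.
Endpoint term: (f(5) + f(14))/2 = (1.60944 + 2.63906)/2 = 2.12425.
So far: 22.0239.
k=1: B_{2}/(2)! × [f^{(1)}(14) − f^{(1)}(5)] = 1/12 × (0.0714286 − 0.200000) = -0.0107143.
Running total after k=1: 22.0131.
k=2: B_{4}/(4)! × [f^{(3)}(14) − f^{(3)}(5)] = −1/720 × (0.000728863 − 0.0160000) = 2.12099e-05.
Running total after k=2: 22.0132.
k=3: B_{6}/(6)! × [f^{(5)}(14) − f^{(5)}(5)] = 1/30240 × (4.46243e-05 − 0.00768000) = -2.52493e-07.
Running total after k=3: 22.0132.
k=4: B_{8}/(8)! × [f^{(7)}(14) − f^{(7)}(5)] = −1/1209600 × (6.83024e-06 − 0.00921600) = 7.61340e-09.

S_4 ≈ 22.0132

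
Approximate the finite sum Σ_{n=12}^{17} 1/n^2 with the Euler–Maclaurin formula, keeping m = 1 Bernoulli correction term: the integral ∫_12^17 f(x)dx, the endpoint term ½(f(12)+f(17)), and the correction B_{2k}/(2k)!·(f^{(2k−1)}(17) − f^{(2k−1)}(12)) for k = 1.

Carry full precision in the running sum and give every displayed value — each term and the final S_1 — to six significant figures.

The integral term ∫_12^17 1/x^2 dx = 0.0245098.
Endpoint term: (f(12) + f(17))/2 = (0.00694444 + 0.00346021)/2 = 0.00520233.
So far: 0.0297121.
Order-1 term: 1/12 · (-0.000407083 − (-0.00115741)) = 6.25270e-05.

S_1 ≈ 0.0297747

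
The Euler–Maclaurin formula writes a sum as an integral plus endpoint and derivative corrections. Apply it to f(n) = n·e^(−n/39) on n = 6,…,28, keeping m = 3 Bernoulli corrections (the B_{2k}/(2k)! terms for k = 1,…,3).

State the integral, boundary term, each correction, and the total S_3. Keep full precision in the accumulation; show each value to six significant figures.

Integral: ∫_6^28 x·e^(−x/39) dx = 230.249.
Endpoint term: (f(6) + f(28))/2 = (5.14442 + 13.6570)/2 = 9.40074.
Running total after boundary: 239.649.
Order-1 term: 1/12 · (0.137571 − 0.725496) = -0.0489937.
Running total after k=1: 239.600.
Order-2 term: −1/720 · (0.000731804 − 0.00160441) = 1.21195e-06.
Running total after k=2: 239.600.
Order-3 term: 1/30240 · (9.02801e-07 − 1.79607e-06) = -2.95394e-11.

S_3 ≈ 239.600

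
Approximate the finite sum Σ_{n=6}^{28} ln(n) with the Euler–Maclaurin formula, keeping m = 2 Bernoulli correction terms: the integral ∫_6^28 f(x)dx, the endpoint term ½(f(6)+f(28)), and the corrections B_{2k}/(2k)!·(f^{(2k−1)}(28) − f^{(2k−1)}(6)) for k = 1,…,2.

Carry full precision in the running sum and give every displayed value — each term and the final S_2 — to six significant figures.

∫_6^28 ln(x) dx evaluates to 60.5512.
Endpoint term: (f(6) + f(28))/2 = (1.79176 + 3.33220)/2 = 2.56198.
So far: 63.1132.
k=1: B_{2}/(2)! × [f^{(1)}(28) − f^{(1)}(6)] = 1/12 × (0.0357143 − 0.166667) = -0.0109127.
Partial sum through k=1: 63.1022.
k=2: B_{4}/(4)! × [f^{(3)}(28) − f^{(3)}(6)] = −1/720 × (9.11079e-05 − 0.00925926) = 1.27335e-05.

S_2 ≈ 63.1023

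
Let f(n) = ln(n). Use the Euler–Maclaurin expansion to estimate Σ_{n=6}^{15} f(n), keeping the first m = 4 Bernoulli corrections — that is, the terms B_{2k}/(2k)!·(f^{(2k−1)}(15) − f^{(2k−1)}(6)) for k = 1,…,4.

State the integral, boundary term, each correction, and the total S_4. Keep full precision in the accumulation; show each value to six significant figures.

∫_6^15 ln(x) dx evaluates to 20.8702.
½[f(6) + f(15)] = ½[1.79176 + 2.70805] = 2.24990.
So far: 23.1201.
Order-1 term: 1/12 · (0.0666667 − 0.166667) = -0.00833333.
Partial sum through k=1: 23.1118.
Order-2 term: −1/720 · (0.000592593 − 0.00925926) = 1.20370e-05.
Partial sum through k=2: 23.1118.
Order-3 term: 1/30240 · (3.16049e-05 − 0.00308642) = -1.01019e-07.
Partial sum through k=3: 23.1118.
Order-4 term: −1/1209600 · (4.21399e-06 − 0.00257202) = 2.12285e-09.

S_4 ≈ 23.1118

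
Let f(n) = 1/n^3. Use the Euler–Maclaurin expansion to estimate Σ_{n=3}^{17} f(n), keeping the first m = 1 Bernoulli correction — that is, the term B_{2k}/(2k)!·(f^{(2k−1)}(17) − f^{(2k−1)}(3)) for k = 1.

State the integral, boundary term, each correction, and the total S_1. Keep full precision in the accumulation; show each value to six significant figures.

S_1 ≈ 0.0755292

Integral: ∫_3^17 1/x^3 dx = 0.0538255.
Endpoint term: (f(3) + f(17))/2 = (0.0370370 + 0.000203542)/2 = 0.0186203.
Integral + boundary = 0.0724457.
k=1: B_{2}/(2)! × [f^{(1)}(17) − f^{(1)}(3)] = 1/12 × (-3.59191e-05 − (-0.0370370)) = 0.00308343.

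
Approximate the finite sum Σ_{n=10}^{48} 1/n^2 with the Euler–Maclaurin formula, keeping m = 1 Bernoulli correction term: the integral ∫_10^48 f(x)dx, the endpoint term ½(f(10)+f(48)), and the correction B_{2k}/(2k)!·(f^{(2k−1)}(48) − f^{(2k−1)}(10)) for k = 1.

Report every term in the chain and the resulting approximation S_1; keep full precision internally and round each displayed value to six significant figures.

S_1 ≈ 0.0845488

∫_10^48 1/x^2 dx evaluates to 0.0791667.
Boundary: ½(f(10) + f(48)) = ½(0.0100000 + 0.000434028) = 0.00521701.
Running total after boundary: 0.0843837.
k=1: B_{2}/(2)! × [f^{(1)}(48) − f^{(1)}(10)] = 1/12 × (-1.80845e-05 − (-0.00200000)) = 0.000165160.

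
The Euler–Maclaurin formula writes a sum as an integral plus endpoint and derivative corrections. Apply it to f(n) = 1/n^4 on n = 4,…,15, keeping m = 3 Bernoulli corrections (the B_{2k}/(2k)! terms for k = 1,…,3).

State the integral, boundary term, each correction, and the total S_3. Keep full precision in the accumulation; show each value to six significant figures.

The integral term ∫_4^15 1/x^4 dx = 0.00510957.
Endpoint term: (f(4) + f(15))/2 = (0.00390625 + 1.97531e-05)/2 = 0.00196300.
Integral + boundary = 0.00707257.
Correction k=1: B_{2}/2! · (f^{(1)}(15) − f^{(1)}(4)) = 1/12 · (-5.26749e-06 − (-0.00390625)) = 0.000325082.
Partial sum through k=1: 0.00739765.
Correction k=2: B_{4}/4! · (f^{(3)}(15) − f^{(3)}(4)) = −1/720 · (-7.02332e-07 − (-0.00732422)) = -1.01716e-05.
Partial sum through k=2: 0.00738748.
Correction k=3: B_{6}/6! · (f^{(5)}(15) − f^{(5)}(4)) = 1/30240 · (-1.74803e-07 − (-0.0256348)) = 8.47705e-07.

S_3 ≈ 0.00738833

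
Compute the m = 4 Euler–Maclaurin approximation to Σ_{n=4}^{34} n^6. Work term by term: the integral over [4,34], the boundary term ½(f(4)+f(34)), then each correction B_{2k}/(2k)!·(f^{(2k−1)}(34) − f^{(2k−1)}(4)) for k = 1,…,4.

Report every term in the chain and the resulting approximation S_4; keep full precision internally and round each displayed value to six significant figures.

S_4 ≈ 8.29845e+09

Integral: ∫_4^34 x^6 dx = 7.50333e+09.
Endpoint term: (f(4) + f(34))/2 = (4096.00 + 1.54480e+09)/2 = 7.72404e+08.
So far: 8.27574e+09.
Order-1 term: 1/12 · (2.72613e+08 − 6144.00) = 2.27172e+07.
Running total after k=1: 8.29845e+09.
Order-2 term: −1/720 · (4.71648e+06 − 7680.00) = -6540.00.
Running total after k=2: 8.29845e+09.
Order-3 term: 1/30240 · (24480.0 − 2880.00) = 0.714286.
Running total after k=3: 8.29845e+09.
Order-4 term: −1/1209600 · (0.00000 − 0.00000) = 0.00000.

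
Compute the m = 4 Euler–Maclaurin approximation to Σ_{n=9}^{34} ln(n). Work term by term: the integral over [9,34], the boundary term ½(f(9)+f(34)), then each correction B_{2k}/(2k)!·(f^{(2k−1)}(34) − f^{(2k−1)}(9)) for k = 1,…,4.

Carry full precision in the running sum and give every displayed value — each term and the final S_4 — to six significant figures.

S_4 ≈ 77.9762

The integral term ∫_9^34 ln(x) dx = 75.1212.
½[f(9) + f(34)] = ½[2.19722 + 3.52636] = 2.86179.
Integral + boundary = 77.9830.
Order-1 term: 1/12 · (0.0294118 − 0.111111) = -0.00680828.
Partial sum through k=1: 77.9762.
Order-2 term: −1/720 · (5.08854e-05 − 0.00274348) = 3.73972e-06.
Partial sum through k=2: 77.9762.
Order-3 term: 1/30240 · (5.28222e-07 − 0.000406442) = -1.34231e-08.
Partial sum through k=3: 77.9762.
Order-4 term: −1/1209600 · (1.37082e-08 − 0.000150534) = 1.24438e-10.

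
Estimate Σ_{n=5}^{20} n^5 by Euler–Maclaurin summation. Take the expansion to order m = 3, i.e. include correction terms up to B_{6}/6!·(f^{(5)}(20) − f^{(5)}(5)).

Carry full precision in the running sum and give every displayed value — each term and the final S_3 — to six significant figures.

Integral: ∫_5^20 x^5 dx = 1.06641e+07.
Boundary: ½(f(5) + f(20)) = ½(3125.00 + 3.20000e+06) = 1.60156e+06.
Integral + boundary = 1.22656e+07.
Order-1 term: 1/12 · (800000 − 3125.00) = 66406.2.
Partial sum through k=1: 1.23320e+07.
Order-2 term: −1/720 · (24000.0 − 1500.00) = -31.2500.
Partial sum through k=2: 1.23320e+07.
Order-3 term: 1/30240 · (120.000 − 120.000) = 0.00000.

S_3 ≈ 1.23320e+07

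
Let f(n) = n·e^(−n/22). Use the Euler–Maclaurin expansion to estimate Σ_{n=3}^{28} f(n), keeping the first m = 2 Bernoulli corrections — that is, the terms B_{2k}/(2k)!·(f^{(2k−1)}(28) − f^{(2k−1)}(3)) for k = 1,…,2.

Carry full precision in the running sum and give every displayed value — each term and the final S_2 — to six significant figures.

Integral: ∫_3^28 x·e^(−x/22) dx = 171.815.
Endpoint term: (f(3) + f(28))/2 = (2.61758 + 7.84187)/2 = 5.22972.
Integral + boundary = 177.045.
Order-1 term: 1/12 · (-0.0763818 − 0.753545) = -0.0691605.
After k=1: 176.976.
Order-2 term: −1/720 · (0.000999487 − 0.00516239) = 5.78181e-06.

S_2 ≈ 176.976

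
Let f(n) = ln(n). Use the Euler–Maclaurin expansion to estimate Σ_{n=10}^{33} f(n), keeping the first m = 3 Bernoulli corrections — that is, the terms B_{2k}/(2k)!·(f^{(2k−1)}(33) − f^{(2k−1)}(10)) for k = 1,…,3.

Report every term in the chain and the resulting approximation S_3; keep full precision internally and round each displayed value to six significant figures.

Integral: ∫_10^33 ln(x) dx = 69.3589.
Boundary: ½(f(10) + f(33)) = ½(2.30259 + 3.49651) = 2.89955.
Integral + boundary = 72.2584.
Order-1 term: 1/12 · (0.0303030 − 0.100000) = -0.00580808.
After k=1: 72.2526.
Order-2 term: −1/720 · (5.56529e-05 − 0.00200000) = 2.70048e-06.
After k=2: 72.2526.
Order-3 term: 1/30240 · (6.13256e-07 − 0.000240000) = -7.91623e-09.

S_3 ≈ 72.2526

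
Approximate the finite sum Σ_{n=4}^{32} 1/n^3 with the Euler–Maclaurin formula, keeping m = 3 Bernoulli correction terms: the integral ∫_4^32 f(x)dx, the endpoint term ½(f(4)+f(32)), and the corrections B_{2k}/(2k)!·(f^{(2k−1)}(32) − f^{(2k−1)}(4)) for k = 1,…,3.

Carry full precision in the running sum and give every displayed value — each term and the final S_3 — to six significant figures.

∫_4^32 1/x^3 dx evaluates to 0.0307617.
Endpoint term: (f(4) + f(32))/2 = (0.0156250 + 3.05176e-05)/2 = 0.00782776.
Running total after boundary: 0.0385895.
k=1: B_{2}/(2)! × [f^{(1)}(32) − f^{(1)}(4)] = 1/12 × (-2.86102e-06 − (-0.0117188)) = 0.000976324.
After k=1: 0.0395658.
k=2: B_{4}/(4)! × [f^{(3)}(32) − f^{(3)}(4)] = −1/720 × (-5.58794e-08 − (-0.0146484)) = -2.03450e-05.
After k=2: 0.0395455.
k=3: B_{6}/(6)! × [f^{(5)}(32) − f^{(5)}(4)] = 1/30240 × (-2.29193e-09 − (-0.0384521)) = 1.27157e-06.

S_3 ≈ 0.0395467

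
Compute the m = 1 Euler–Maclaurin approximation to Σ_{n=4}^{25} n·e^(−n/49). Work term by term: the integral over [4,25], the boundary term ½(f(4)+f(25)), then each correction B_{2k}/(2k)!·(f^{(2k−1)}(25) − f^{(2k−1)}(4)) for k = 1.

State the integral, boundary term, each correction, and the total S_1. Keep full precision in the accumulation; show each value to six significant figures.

Integral: ∫_4^25 x·e^(−x/49) dx = 216.470.
½[f(4) + f(25)] = ½[3.68644 + 15.0093] = 9.34788.
Integral + boundary = 225.818.
Order-1 term: 1/12 · (0.294060 − 0.846377) = -0.0460264.

S_1 ≈ 225.772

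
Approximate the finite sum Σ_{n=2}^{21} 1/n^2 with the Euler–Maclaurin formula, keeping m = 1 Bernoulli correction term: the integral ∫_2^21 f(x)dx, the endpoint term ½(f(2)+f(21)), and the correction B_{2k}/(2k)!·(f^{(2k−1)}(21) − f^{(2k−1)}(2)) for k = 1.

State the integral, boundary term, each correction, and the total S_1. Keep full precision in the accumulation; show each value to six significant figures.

The integral term ∫_2^21 1/x^2 dx = 0.452381.
Endpoint term: (f(2) + f(21))/2 = (0.250000 + 0.00226757)/2 = 0.126134.
Running total after boundary: 0.578515.
Correction k=1: B_{2}/2! · (f^{(1)}(21) − f^{(1)}(2)) = 1/12 · (-0.000215959 − (-0.250000)) = 0.0208153.

S_1 ≈ 0.599330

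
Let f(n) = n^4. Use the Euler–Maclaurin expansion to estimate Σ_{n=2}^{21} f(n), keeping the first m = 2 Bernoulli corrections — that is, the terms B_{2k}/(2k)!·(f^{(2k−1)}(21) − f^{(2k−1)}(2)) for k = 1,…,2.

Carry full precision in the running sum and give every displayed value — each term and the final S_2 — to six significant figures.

∫_2^21 x^4 dx evaluates to 816814.
Endpoint term: (f(2) + f(21))/2 = (16.0000 + 194481)/2 = 97248.5.
Integral + boundary = 914062.
Correction k=1: B_{2}/2! · (f^{(1)}(21) − f^{(1)}(2)) = 1/12 · (37044.0 − 32.0000) = 3084.33.
Partial sum through k=1: 917147.
Correction k=2: B_{4}/4! · (f^{(3)}(21) − f^{(3)}(2)) = −1/720 · (504.000 − 48.0000) = -0.633333.

S_2 ≈ 917146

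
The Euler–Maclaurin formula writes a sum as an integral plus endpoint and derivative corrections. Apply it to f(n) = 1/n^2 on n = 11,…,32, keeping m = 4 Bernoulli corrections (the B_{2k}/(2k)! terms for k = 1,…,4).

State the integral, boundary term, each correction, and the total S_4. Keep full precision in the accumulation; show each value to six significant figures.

S_4 ≈ 0.0643995

The integral term ∫_11^32 1/x^2 dx = 0.0596591.
½[f(11) + f(32)] = ½[0.00826446 + 0.000976562] = 0.00462051.
So far: 0.0642796.
k=1: B_{2}/(2)! × [f^{(1)}(32) − f^{(1)}(11)] = 1/12 × (-6.10352e-05 − (-0.00150263)) = 0.000120133.
Partial sum through k=1: 0.0643997.
k=2: B_{4}/(4)! × [f^{(3)}(32) − f^{(3)}(11)] = −1/720 × (-7.15256e-07 − (-0.000149021)) = -2.05980e-07.
Partial sum through k=2: 0.0643995.
k=3: B_{6}/(6)! × [f^{(5)}(32) − f^{(5)}(11)] = 1/30240 × (-2.09548e-08 − (-3.69474e-05)) = 1.22111e-09.
Partial sum through k=3: 0.0643995.
k=4: B_{8}/(8)! × [f^{(7)}(32) − f^{(7)}(11)] = −1/1209600 × (-1.14596e-09 − (-1.70996e-05)) = -1.41356e-11.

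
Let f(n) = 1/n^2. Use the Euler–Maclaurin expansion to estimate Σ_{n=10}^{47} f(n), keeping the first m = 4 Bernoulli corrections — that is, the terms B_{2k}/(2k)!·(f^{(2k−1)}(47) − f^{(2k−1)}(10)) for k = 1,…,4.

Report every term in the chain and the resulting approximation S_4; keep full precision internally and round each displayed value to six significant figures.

Integral: ∫_10^47 1/x^2 dx = 0.0787234.
½[f(10) + f(47)] = ½[0.0100000 + 0.000452694] = 0.00522635.
So far: 0.0839498.
k=1: B_{2}/(2)! × [f^{(1)}(47) − f^{(1)}(10)] = 1/12 × (-1.92636e-05 − (-0.00200000)) = 0.000165061.
Partial sum through k=1: 0.0841148.
k=2: B_{4}/(4)! × [f^{(3)}(47) − f^{(3)}(10)] = −1/720 × (-1.04646e-07 − (-0.000240000)) = -3.33188e-07.
Partial sum through k=2: 0.0841145.
k=3: B_{6}/(6)! × [f^{(5)}(47) − f^{(5)}(10)] = 1/30240 × (-1.42117e-09 − (-7.20000e-05)) = 2.38091e-09.
Partial sum through k=3: 0.0841145.
k=4: B_{8}/(8)! × [f^{(7)}(47) − f^{(7)}(10)] = −1/1209600 × (-3.60280e-11 − (-4.03200e-05)) = -3.33333e-11.

S_4 ≈ 0.0841145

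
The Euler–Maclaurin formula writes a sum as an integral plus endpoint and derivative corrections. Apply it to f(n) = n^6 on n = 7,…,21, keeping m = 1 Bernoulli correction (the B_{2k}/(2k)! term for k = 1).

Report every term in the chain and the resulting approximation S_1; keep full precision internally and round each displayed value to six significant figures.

S_1 ≈ 3.02156e+08

∫_7^21 x^6 dx evaluates to 2.57181e+08.
½[f(7) + f(21)] = ½[117649 + 8.57661e+07] = 4.29419e+07.
Integral + boundary = 3.00123e+08.
k=1: B_{2}/(2)! × [f^{(1)}(21) − f^{(1)}(7)] = 1/12 × (2.45046e+07 − 100842) = 2.03365e+06.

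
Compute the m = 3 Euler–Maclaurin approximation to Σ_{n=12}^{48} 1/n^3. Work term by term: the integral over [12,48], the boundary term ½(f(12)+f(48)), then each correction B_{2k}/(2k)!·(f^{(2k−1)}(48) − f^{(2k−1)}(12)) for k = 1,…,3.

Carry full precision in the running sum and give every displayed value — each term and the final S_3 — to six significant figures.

∫_12^48 1/x^3 dx evaluates to 0.00325521.
½[f(12) + f(48)] = ½[0.000578704 + 9.04225e-06] = 0.000293873.
So far: 0.00354908.
Order-1 term: 1/12 · (-5.65140e-07 − (-0.000144676)) = 1.20092e-05.
Running total after k=1: 0.00356109.
Order-2 term: −1/720 · (-4.90573e-09 − (-2.00939e-05)) = -2.79014e-08.
Running total after k=2: 0.00356106.
Order-3 term: 1/30240 · (-8.94274e-11 − (-5.86071e-06)) = 1.93804e-10.

S_3 ≈ 0.00356106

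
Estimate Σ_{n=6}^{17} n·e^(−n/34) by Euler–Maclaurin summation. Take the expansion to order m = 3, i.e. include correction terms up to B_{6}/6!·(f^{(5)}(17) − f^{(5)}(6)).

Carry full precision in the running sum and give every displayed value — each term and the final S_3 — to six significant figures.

S_3 ≈ 95.8976

The integral term ∫_6^17 x·e^(−x/34) dx = 88.2597.
½[f(6) + f(17)] = ½[5.02934 + 10.3110] = 7.67018.
So far: 95.9299.
k=1: B_{2}/(2)! × [f^{(1)}(17) − f^{(1)}(6)] = 1/12 × (0.303265 − 0.690302) = -0.0322530.
Running total after k=1: 95.8976.
k=2: B_{4}/(4)! × [f^{(3)}(17) − f^{(3)}(6)] = −1/720 × (0.00131170 − 0.00204736) = 1.02175e-06.
Running total after k=2: 95.8976.
k=3: B_{6}/(6)! × [f^{(5)}(17) − f^{(5)}(6)] = 1/30240 × (2.04244e-06 − 3.02558e-06) = -3.25113e-11.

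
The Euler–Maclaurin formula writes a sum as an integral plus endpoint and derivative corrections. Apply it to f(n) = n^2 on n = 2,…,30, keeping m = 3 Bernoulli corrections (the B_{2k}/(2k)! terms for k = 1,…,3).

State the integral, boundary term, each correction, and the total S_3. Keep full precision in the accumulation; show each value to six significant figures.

The integral term ∫_2^30 x^2 dx = 8997.33.
Boundary: ½(f(2) + f(30)) = ½(4.00000 + 900.000) = 452.000.
Integral + boundary = 9449.33.
Order-1 term: 1/12 · (60.0000 − 4.00000) = 4.66667.
Partial sum through k=1: 9454.00.
Order-2 term: −1/720 · (0.00000 − 0.00000) = 0.00000.
Partial sum through k=2: 9454.00.
Order-3 term: 1/30240 · (0.00000 − 0.00000) = 0.00000.

S_3 ≈ 9454.00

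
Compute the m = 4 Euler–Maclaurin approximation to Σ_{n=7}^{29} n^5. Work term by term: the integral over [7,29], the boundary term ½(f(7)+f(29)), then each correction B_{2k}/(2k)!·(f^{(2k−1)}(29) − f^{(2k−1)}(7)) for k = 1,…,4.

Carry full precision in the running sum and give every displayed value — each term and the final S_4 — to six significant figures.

∫_7^29 x^5 dx evaluates to 9.91176e+07.
Endpoint term: (f(7) + f(29))/2 = (16807.0 + 2.05111e+07)/2 = 1.02640e+07.
So far: 1.09382e+08.
Order-1 term: 1/12 · (3.53640e+06 − 12005.0) = 293700.
Partial sum through k=1: 1.09675e+08.
Order-2 term: −1/720 · (50460.0 − 2940.00) = -66.0000.
Partial sum through k=2: 1.09675e+08.
Order-3 term: 1/30240 · (120.000 − 120.000) = 0.00000.
Partial sum through k=3: 1.09675e+08.
Order-4 term: −1/1209600 · (0.00000 − 0.00000) = 0.00000.

S_4 ≈ 1.09675e+08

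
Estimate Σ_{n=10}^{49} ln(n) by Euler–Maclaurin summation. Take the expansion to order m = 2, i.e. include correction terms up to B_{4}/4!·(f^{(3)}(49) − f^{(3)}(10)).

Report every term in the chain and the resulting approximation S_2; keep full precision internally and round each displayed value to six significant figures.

S_2 ≈ 131.764

∫_10^49 ln(x) dx evaluates to 128.673.
Endpoint term: (f(10) + f(49))/2 = (2.30259 + 3.89182)/2 = 3.09720.
Running total after boundary: 131.771.
Order-1 term: 1/12 · (0.0204082 − 0.100000) = -0.00663265.
After k=1: 131.764.
Order-2 term: −1/720 · (1.69997e-05 − 0.00200000) = 2.75417e-06.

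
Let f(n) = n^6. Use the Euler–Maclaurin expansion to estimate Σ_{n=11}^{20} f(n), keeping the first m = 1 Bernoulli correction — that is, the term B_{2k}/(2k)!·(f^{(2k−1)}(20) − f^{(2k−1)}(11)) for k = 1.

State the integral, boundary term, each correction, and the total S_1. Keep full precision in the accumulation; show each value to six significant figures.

S_1 ≈ 2.14479e+08

∫_11^20 x^6 dx evaluates to 1.80073e+08.
Endpoint term: (f(11) + f(20))/2 = (1.77156e+06 + 6.40000e+07)/2 = 3.28858e+07.
Running total after boundary: 2.12959e+08.
Order-1 term: 1/12 · (1.92000e+07 − 966306) = 1.51947e+06.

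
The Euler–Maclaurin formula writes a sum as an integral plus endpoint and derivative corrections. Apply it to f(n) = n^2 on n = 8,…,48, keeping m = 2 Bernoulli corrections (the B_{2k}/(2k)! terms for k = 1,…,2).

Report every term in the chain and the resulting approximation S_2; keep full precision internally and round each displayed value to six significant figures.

∫_8^48 x^2 dx evaluates to 36693.3.
½[f(8) + f(48)] = ½[64.0000 + 2304.00] = 1184.00.
Running total after boundary: 37877.3.
k=1: B_{2}/(2)! × [f^{(1)}(48) − f^{(1)}(8)] = 1/12 × (96.0000 − 16.0000) = 6.66667.
After k=1: 37884.0.
k=2: B_{4}/(4)! × [f^{(3)}(48) − f^{(3)}(8)] = −1/720 × (0.00000 − 0.00000) = 0.00000.

S_2 ≈ 37884.0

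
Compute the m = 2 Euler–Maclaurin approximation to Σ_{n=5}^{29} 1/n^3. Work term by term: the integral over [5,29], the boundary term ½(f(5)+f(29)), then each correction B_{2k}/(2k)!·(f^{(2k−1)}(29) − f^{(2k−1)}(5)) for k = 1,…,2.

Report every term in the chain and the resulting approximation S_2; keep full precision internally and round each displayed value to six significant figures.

S_2 ≈ 0.0238203

The integral term ∫_5^29 1/x^3 dx = 0.0194055.
Endpoint term: (f(5) + f(29))/2 = (0.00800000 + 4.10021e-05)/2 = 0.00402050.
So far: 0.0234260.
Correction k=1: B_{2}/2! · (f^{(1)}(29) − f^{(1)}(5)) = 1/12 · (-4.24160e-06 − (-0.00480000)) = 0.000399647.
After k=1: 0.0238256.
Correction k=2: B_{4}/4! · (f^{(3)}(29) − f^{(3)}(5)) = −1/720 · (-1.00870e-07 − (-0.00384000)) = -5.33319e-06.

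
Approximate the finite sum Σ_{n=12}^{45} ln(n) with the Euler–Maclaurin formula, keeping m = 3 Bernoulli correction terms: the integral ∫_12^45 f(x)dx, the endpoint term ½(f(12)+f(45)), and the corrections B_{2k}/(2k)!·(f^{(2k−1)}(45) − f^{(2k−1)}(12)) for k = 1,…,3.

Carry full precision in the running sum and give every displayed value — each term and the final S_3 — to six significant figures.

S_3 ≈ 111.622

∫_12^45 ln(x) dx evaluates to 108.481.
Endpoint term: (f(12) + f(45))/2 = (2.48491 + 3.80666)/2 = 3.14578.
So far: 111.627.
Order-1 term: 1/12 · (0.0222222 − 0.0833333) = -0.00509259.
After k=1: 111.622.
Order-2 term: −1/720 · (2.19479e-05 − 0.00115741) = 1.57703e-06.
After k=2: 111.622.
Order-3 term: 1/30240 · (1.30061e-07 − 9.64506e-05) = -3.18520e-09.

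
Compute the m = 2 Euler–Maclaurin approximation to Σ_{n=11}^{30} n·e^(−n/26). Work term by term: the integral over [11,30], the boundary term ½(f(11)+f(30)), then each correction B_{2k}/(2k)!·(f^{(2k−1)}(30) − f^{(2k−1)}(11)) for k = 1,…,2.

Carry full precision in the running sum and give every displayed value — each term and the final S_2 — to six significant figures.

∫_11^30 x·e^(−x/26) dx evaluates to 170.884.
½[f(11) + f(30)] = ½[7.20531 + 9.46264] = 8.33397.
Integral + boundary = 179.218.
Order-1 term: 1/12 · (-0.0485263 − 0.377901) = -0.0355356.
Running total after k=1: 179.182.
Order-2 term: −1/720 · (0.000861414 − 0.00249698) = 2.27162e-06.

S_2 ≈ 179.182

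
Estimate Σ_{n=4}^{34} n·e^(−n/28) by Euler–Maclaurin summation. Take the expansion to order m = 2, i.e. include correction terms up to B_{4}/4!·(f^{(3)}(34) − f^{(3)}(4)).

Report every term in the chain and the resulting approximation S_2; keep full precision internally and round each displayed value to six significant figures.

Integral: ∫_4^34 x·e^(−x/28) dx = 261.266.
Endpoint term: (f(4) + f(34))/2 = (3.46751 + 10.0953)/2 = 6.78143.
So far: 268.047.
Order-1 term: 1/12 · (-0.0636261 − 0.743038) = -0.0672220.
After k=1: 267.980.
Order-2 term: −1/720 · (0.000676298 − 0.00315918) = 3.44844e-06.

S_2 ≈ 267.980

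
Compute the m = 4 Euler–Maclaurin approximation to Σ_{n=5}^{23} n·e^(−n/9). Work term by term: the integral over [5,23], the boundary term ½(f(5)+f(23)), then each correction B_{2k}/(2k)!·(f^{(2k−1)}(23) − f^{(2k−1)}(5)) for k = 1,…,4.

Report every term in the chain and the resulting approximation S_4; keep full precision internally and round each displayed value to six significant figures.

Integral: ∫_5^23 x·e^(−x/9) dx = 49.9300.
Boundary: ½(f(5) + f(23)) = ½(2.86877 + 1.78593) = 2.32735.
Integral + boundary = 52.2573.
Correction k=1: B_{2}/2! · (f^{(1)}(23) − f^{(1)}(5)) = 1/12 · (-0.120787 − 0.255002) = -0.0313157.
Running total after k=1: 52.2260.
Correction k=2: B_{4}/4! · (f^{(3)}(23) − f^{(3)}(5)) = −1/720 · (0.000426058 − 0.0173149) = 2.34567e-05.
Running total after k=2: 52.2261.
Correction k=3: B_{6}/6! · (f^{(5)}(23) − f^{(5)}(5)) = 1/30240 · (2.89299e-05 − 0.000388663) = -1.18959e-08.
Running total after k=3: 52.2261.
Correction k=4: B_{8}/8! · (f^{(7)}(23) − f^{(7)}(5)) = −1/1209600 · (6.49380e-07 − 6.95754e-06) = 5.21508e-12.

S_4 ≈ 52.2261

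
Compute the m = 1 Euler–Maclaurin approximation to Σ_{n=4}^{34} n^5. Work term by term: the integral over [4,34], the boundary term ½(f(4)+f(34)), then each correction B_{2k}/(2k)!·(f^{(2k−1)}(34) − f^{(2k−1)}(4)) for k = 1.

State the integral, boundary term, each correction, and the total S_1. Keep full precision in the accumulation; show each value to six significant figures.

∫_4^34 x^5 dx evaluates to 2.57467e+08.
Boundary: ½(f(4) + f(34)) = ½(1024.00 + 4.54354e+07) = 2.27182e+07.
Running total after boundary: 2.80185e+08.
k=1: B_{2}/(2)! × [f^{(1)}(34) − f^{(1)}(4)] = 1/12 × (6.68168e+06 − 1280.00) = 556700.

S_1 ≈ 2.80742e+08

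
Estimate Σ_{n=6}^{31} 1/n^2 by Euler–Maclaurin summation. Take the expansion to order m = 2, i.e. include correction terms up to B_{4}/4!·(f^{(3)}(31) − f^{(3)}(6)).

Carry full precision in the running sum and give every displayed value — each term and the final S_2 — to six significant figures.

∫_6^31 1/x^2 dx evaluates to 0.134409.
Endpoint term: (f(6) + f(31))/2 = (0.0277778 + 0.00104058)/2 = 0.0144092.
Running total after boundary: 0.148818.
Order-1 term: 1/12 · (-6.71344e-05 − (-0.00925926)) = 0.000766010.
Partial sum through k=1: 0.149584.
Order-2 term: −1/720 · (-8.38306e-07 − (-0.00308642)) = -4.28553e-06.

S_2 ≈ 0.149580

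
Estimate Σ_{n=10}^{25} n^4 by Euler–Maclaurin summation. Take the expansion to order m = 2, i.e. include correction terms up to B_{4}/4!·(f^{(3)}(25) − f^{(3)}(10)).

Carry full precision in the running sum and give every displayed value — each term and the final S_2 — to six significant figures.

∫_10^25 x^4 dx evaluates to 1.93312e+06.
½[f(10) + f(25)] = ½[10000.0 + 390625] = 200312.
Integral + boundary = 2.13344e+06.
Correction k=1: B_{2}/2! · (f^{(1)}(25) − f^{(1)}(10)) = 1/12 · (62500.0 − 4000.00) = 4875.00.
Running total after k=1: 2.13831e+06.
Correction k=2: B_{4}/4! · (f^{(3)}(25) − f^{(3)}(10)) = −1/720 · (600.000 − 240.000) = -0.500000.

S_2 ≈ 2.13831e+06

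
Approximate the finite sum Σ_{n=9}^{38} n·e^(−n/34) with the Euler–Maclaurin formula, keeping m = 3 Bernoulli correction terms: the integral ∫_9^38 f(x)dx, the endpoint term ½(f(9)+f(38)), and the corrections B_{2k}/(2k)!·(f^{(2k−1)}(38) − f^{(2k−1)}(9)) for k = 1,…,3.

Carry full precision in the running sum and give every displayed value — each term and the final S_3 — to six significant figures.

∫_9^38 x·e^(−x/34) dx evaluates to 321.371.
Boundary: ½(f(9) + f(38)) = ½(6.90688 + 12.4278) = 9.66736.
Running total after boundary: 331.038.
k=1: B_{2}/(2)! × [f^{(1)}(38) − f^{(1)}(9)] = 1/12 × (-0.0384763 − 0.564288) = -0.0502304.
After k=1: 330.988.
k=2: B_{4}/(4)! × [f^{(3)}(38) − f^{(3)}(9)] = −1/720 × (0.000532544 − 0.00181587) = 1.78240e-06.
After k=2: 330.988.
k=3: B_{6}/(6)! × [f^{(5)}(38) − f^{(5)}(9)] = 1/30240 × (9.50148e-07 − 2.71939e-06) = -5.85066e-11.

S_3 ≈ 330.988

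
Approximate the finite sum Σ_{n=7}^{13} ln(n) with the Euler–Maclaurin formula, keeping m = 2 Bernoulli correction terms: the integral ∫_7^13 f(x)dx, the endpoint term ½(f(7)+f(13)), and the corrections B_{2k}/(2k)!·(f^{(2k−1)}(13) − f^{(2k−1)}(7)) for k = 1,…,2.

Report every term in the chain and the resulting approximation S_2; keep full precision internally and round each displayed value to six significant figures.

Integral: ∫_7^13 ln(x) dx = 13.7230.
Boundary: ½(f(7) + f(13)) = ½(1.94591 + 2.56495) = 2.25543.
So far: 15.9784.
Correction k=1: B_{2}/2! · (f^{(1)}(13) − f^{(1)}(7)) = 1/12 · (0.0769231 − 0.142857) = -0.00549451.
Partial sum through k=1: 15.9729.
Correction k=2: B_{4}/4! · (f^{(3)}(13) − f^{(3)}(7)) = −1/720 · (0.000910332 − 0.00583090) = 6.83413e-06.

S_2 ≈ 15.9729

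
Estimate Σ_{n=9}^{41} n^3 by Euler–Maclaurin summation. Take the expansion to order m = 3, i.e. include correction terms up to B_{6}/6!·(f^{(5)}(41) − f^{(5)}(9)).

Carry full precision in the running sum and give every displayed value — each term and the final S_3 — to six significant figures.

∫_9^41 x^3 dx evaluates to 704800.
½[f(9) + f(41)] = ½[729.000 + 68921.0] = 34825.0.
Running total after boundary: 739625.
Correction k=1: B_{2}/2! · (f^{(1)}(41) − f^{(1)}(9)) = 1/12 · (5043.00 − 243.000) = 400.000.
After k=1: 740025.
Correction k=2: B_{4}/4! · (f^{(3)}(41) − f^{(3)}(9)) = −1/720 · (6.00000 − 6.00000) = 0.00000.
After k=2: 740025.
Correction k=3: B_{6}/6! · (f^{(5)}(41) − f^{(5)}(9)) = 1/30240 · (0.00000 − 0.00000) = 0.00000.

S_3 ≈ 740025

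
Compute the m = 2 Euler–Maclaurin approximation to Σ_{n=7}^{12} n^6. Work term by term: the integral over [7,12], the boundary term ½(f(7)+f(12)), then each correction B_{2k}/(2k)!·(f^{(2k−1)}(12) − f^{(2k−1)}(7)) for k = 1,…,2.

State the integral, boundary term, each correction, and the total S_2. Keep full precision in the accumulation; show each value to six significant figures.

S_2 ≈ 6.66878e+06

The integral term ∫_7^12 x^6 dx = 5.00118e+06.
½[f(7) + f(12)] = ½[117649 + 2.98598e+06] = 1.55182e+06.
So far: 6.55300e+06.
Correction k=1: B_{2}/2! · (f^{(1)}(12) − f^{(1)}(7)) = 1/12 · (1.49299e+06 − 100842) = 116012.
Running total after k=1: 6.66901e+06.
Correction k=2: B_{4}/4! · (f^{(3)}(12) − f^{(3)}(7)) = −1/720 · (207360 − 41160.0) = -230.833.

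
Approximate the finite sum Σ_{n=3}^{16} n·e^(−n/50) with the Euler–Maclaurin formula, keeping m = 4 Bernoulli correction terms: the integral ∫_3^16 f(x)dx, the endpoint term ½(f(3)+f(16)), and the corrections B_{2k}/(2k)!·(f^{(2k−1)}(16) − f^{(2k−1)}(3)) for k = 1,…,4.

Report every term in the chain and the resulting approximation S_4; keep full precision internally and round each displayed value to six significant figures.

S_4 ≈ 106.573

Integral: ∫_3^16 x·e^(−x/50) dx = 99.3842.
Boundary: ½(f(3) + f(16)) = ½(2.82529 + 11.6184) = 7.22184.
So far: 106.606.
Correction k=1: B_{2}/2! · (f^{(1)}(16) − f^{(1)}(3)) = 1/12 · (0.493781 − 0.885259) = -0.0326231.
Partial sum through k=1: 106.573.
Correction k=2: B_{4}/4! · (f^{(3)}(16) − f^{(3)}(3)) = −1/720 · (0.000778432 − 0.00110752) = 4.57060e-07.
Partial sum through k=2: 106.573.
Correction k=3: B_{6}/6! · (f^{(5)}(16) − f^{(5)}(3)) = 1/30240 · (5.43740e-07 − 7.44371e-07) = -6.63460e-12.
Partial sum through k=3: 106.573.
Correction k=4: B_{8}/8! · (f^{(7)}(16) − f^{(7)}(3)) = −1/1209600 · (3.10443e-10 − 4.18294e-10) = 8.91624e-17.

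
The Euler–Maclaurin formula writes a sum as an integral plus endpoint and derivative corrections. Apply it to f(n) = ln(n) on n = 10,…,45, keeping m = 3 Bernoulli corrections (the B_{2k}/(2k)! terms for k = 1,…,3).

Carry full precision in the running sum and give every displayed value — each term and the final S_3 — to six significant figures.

∫_10^45 ln(x) dx evaluates to 113.274.
Endpoint term: (f(10) + f(45))/2 = (2.30259 + 3.80666)/2 = 3.05462.
Running total after boundary: 116.329.
Order-1 term: 1/12 · (0.0222222 − 0.100000) = -0.00648148.
Partial sum through k=1: 116.322.
Order-2 term: −1/720 · (2.19479e-05 − 0.00200000) = 2.74729e-06.
Partial sum through k=2: 116.322.
Order-3 term: 1/30240 · (1.30061e-07 − 0.000240000) = -7.93221e-09.

S_3 ≈ 116.322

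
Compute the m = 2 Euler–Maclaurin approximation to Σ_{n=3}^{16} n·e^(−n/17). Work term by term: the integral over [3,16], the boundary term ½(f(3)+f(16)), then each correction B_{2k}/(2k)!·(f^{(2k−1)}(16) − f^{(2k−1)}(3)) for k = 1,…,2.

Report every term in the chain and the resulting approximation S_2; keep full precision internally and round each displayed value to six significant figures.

∫_3^16 x·e^(−x/17) dx evaluates to 66.1114.
Endpoint term: (f(3) + f(16))/2 = (2.51467 + 6.24270)/2 = 4.37868.
So far: 70.4901.
Correction k=1: B_{2}/2! · (f^{(1)}(16) − f^{(1)}(3)) = 1/12 · (0.0229511 − 0.690302) = -0.0556125.
Partial sum through k=1: 70.4345.
Correction k=2: B_{4}/4! · (f^{(3)}(16) − f^{(3)}(3)) = −1/720 · (0.00277954 − 0.00818944) = 7.51375e-06.

S_2 ≈ 70.4345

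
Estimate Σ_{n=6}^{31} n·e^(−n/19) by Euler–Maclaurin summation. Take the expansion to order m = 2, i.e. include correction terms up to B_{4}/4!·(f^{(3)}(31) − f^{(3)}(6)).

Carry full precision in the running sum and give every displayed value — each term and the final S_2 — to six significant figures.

S_2 ≈ 165.705

Integral: ∫_6^31 x·e^(−x/19) dx = 160.537.
½[f(6) + f(31)] = ½[4.37528 + 6.06423] = 5.21976.
Integral + boundary = 165.756.
Order-1 term: 1/12 · (-0.123550 − 0.498935) = -0.0518737.
After k=1: 165.705.
Order-2 term: −1/720 · (0.000741527 − 0.00542205) = 6.50073e-06.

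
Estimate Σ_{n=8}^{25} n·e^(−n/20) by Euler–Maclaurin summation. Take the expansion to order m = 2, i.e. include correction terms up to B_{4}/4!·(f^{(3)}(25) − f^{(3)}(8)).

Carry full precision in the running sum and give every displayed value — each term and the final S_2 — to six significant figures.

The integral term ∫_8^25 x·e^(−x/20) dx = 117.525.
Endpoint term: (f(8) + f(25))/2 = (5.36256 + 7.16262)/2 = 6.26259.
So far: 123.787.
Correction k=1: B_{2}/2! · (f^{(1)}(25) − f^{(1)}(8)) = 1/12 · (-0.0716262 − 0.402192) = -0.0394849.
After k=1: 123.748.
Correction k=2: B_{4}/4! · (f^{(3)}(25) − f^{(3)}(8)) = −1/720 · (0.00125346 − 0.00435708) = 4.31059e-06.

S_2 ≈ 123.748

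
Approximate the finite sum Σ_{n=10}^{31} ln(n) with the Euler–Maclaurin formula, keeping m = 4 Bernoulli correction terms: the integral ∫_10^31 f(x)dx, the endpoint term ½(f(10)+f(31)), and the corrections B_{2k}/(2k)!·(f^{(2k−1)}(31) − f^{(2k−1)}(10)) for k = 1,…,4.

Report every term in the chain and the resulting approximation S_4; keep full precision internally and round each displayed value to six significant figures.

S_4 ≈ 65.2904

∫_10^31 ln(x) dx evaluates to 62.4278.
Endpoint term: (f(10) + f(31))/2 = (2.30259 + 3.43399)/2 = 2.86829.
So far: 65.2960.
Order-1 term: 1/12 · (0.0322581 − 0.100000) = -0.00564516.
After k=1: 65.2904.
Order-2 term: −1/720 · (6.71344e-05 − 0.00200000) = 2.68454e-06.
After k=2: 65.2904.
Order-3 term: 1/30240 · (8.38306e-07 − 0.000240000) = -7.90879e-09.
After k=3: 65.2904.
Order-4 term: −1/1209600 · (2.61698e-08 − 7.20000e-05) = 5.95022e-11.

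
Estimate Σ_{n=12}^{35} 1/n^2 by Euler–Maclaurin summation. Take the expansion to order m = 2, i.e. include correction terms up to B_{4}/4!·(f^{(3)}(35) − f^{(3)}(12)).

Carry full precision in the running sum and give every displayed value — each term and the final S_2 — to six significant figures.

S_2 ≈ 0.0587347

The integral term ∫_12^35 1/x^2 dx = 0.0547619.
½[f(12) + f(35)] = ½[0.00694444 + 0.000816327] = 0.00388039.
Running total after boundary: 0.0586423.
k=1: B_{2}/(2)! × [f^{(1)}(35) − f^{(1)}(12)] = 1/12 × (-4.66472e-05 − (-0.00115741)) = 9.25633e-05.
Running total after k=1: 0.0587349.
k=2: B_{4}/(4)! × [f^{(3)}(35) − f^{(3)}(12)] = −1/720 × (-4.56952e-07 − (-9.64506e-05)) = -1.33325e-07.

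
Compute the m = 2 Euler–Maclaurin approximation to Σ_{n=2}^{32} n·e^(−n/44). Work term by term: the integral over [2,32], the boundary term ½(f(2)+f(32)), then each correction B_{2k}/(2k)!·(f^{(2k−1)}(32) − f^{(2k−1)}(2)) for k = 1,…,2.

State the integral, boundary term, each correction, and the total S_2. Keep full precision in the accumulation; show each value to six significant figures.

S_2 ≈ 326.777

∫_2^32 x·e^(−x/44) dx evaluates to 318.155.
½[f(2) + f(32)] = ½[1.91113 + 15.4632] = 8.68716.
Running total after boundary: 326.842.
k=1: B_{2}/(2)! × [f^{(1)}(32) − f^{(1)}(2)] = 1/12 × (0.131789 − 0.912128) = -0.0650283.
After k=1: 326.777.
k=2: B_{4}/(4)! × [f^{(3)}(32) − f^{(3)}(2)] = −1/720 × (0.000567272 − 0.00145829) = 1.23753e-06.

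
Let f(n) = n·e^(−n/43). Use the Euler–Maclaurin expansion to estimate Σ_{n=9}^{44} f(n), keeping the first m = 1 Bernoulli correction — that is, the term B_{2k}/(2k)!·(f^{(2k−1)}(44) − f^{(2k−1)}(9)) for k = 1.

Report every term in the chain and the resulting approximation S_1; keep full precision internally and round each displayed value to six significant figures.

Integral: ∫_9^44 x·e^(−x/43) dx = 469.131.
Endpoint term: (f(9) + f(44))/2 = (7.30035 + 15.8146)/2 = 11.5575.
Integral + boundary = 480.688.
Order-1 term: 1/12 · (-0.00835867 − 0.641374) = -0.0541444.

S_1 ≈ 480.634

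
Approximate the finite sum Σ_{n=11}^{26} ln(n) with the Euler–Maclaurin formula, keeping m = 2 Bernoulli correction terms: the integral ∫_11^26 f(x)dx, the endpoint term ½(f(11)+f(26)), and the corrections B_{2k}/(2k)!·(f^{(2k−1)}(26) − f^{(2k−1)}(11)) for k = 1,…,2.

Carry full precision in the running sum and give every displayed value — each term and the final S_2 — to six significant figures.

S_2 ≈ 46.1573

The integral term ∫_11^26 ln(x) dx = 43.3337.
Boundary: ½(f(11) + f(26)) = ½(2.39790 + 3.25810) = 2.82800.
So far: 46.1617.
k=1: B_{2}/(2)! × [f^{(1)}(26) − f^{(1)}(11)] = 1/12 × (0.0384615 − 0.0909091) = -0.00437063.
After k=1: 46.1573.
k=2: B_{4}/(4)! × [f^{(3)}(26) − f^{(3)}(11)] = −1/720 × (0.000113792 − 0.00150263) = 1.92894e-06.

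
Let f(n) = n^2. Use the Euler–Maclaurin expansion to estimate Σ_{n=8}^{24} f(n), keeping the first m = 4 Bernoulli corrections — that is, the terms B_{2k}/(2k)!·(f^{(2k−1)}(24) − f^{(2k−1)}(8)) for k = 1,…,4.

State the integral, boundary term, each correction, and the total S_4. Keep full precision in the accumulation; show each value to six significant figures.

∫_8^24 x^2 dx evaluates to 4437.33.
Endpoint term: (f(8) + f(24))/2 = (64.0000 + 576.000)/2 = 320.000.
Integral + boundary = 4757.33.
Order-1 term: 1/12 · (48.0000 − 16.0000) = 2.66667.
Running total after k=1: 4760.00.
Order-2 term: −1/720 · (0.00000 − 0.00000) = 0.00000.
Running total after k=2: 4760.00.
Order-3 term: 1/30240 · (0.00000 − 0.00000) = 0.00000.
Running total after k=3: 4760.00.
Order-4 term: −1/1209600 · (0.00000 − 0.00000) = 0.00000.

S_4 ≈ 4760.00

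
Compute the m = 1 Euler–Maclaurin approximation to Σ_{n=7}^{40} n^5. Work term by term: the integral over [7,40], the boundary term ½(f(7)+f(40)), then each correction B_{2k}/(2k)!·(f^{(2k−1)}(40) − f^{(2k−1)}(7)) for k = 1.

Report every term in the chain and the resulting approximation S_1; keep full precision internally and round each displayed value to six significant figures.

The integral term ∫_7^40 x^5 dx = 6.82647e+08.
Endpoint term: (f(7) + f(40))/2 = (16807.0 + 1.02400e+08)/2 = 5.12084e+07.
So far: 7.33855e+08.
Order-1 term: 1/12 · (1.28000e+07 − 12005.0) = 1.06567e+06.

S_1 ≈ 7.34921e+08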